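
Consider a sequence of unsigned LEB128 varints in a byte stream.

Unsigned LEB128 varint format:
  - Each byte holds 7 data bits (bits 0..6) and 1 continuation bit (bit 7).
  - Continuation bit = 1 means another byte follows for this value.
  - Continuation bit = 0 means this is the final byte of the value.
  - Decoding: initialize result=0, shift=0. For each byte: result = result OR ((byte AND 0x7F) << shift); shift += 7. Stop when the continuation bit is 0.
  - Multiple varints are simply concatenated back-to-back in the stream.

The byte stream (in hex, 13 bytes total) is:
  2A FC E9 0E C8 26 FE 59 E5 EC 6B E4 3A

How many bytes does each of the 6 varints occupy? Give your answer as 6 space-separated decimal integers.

Answer: 1 3 2 2 3 2

Derivation:
  byte[0]=0x2A cont=0 payload=0x2A=42: acc |= 42<<0 -> acc=42 shift=7 [end]
Varint 1: bytes[0:1] = 2A -> value 42 (1 byte(s))
  byte[1]=0xFC cont=1 payload=0x7C=124: acc |= 124<<0 -> acc=124 shift=7
  byte[2]=0xE9 cont=1 payload=0x69=105: acc |= 105<<7 -> acc=13564 shift=14
  byte[3]=0x0E cont=0 payload=0x0E=14: acc |= 14<<14 -> acc=242940 shift=21 [end]
Varint 2: bytes[1:4] = FC E9 0E -> value 242940 (3 byte(s))
  byte[4]=0xC8 cont=1 payload=0x48=72: acc |= 72<<0 -> acc=72 shift=7
  byte[5]=0x26 cont=0 payload=0x26=38: acc |= 38<<7 -> acc=4936 shift=14 [end]
Varint 3: bytes[4:6] = C8 26 -> value 4936 (2 byte(s))
  byte[6]=0xFE cont=1 payload=0x7E=126: acc |= 126<<0 -> acc=126 shift=7
  byte[7]=0x59 cont=0 payload=0x59=89: acc |= 89<<7 -> acc=11518 shift=14 [end]
Varint 4: bytes[6:8] = FE 59 -> value 11518 (2 byte(s))
  byte[8]=0xE5 cont=1 payload=0x65=101: acc |= 101<<0 -> acc=101 shift=7
  byte[9]=0xEC cont=1 payload=0x6C=108: acc |= 108<<7 -> acc=13925 shift=14
  byte[10]=0x6B cont=0 payload=0x6B=107: acc |= 107<<14 -> acc=1767013 shift=21 [end]
Varint 5: bytes[8:11] = E5 EC 6B -> value 1767013 (3 byte(s))
  byte[11]=0xE4 cont=1 payload=0x64=100: acc |= 100<<0 -> acc=100 shift=7
  byte[12]=0x3A cont=0 payload=0x3A=58: acc |= 58<<7 -> acc=7524 shift=14 [end]
Varint 6: bytes[11:13] = E4 3A -> value 7524 (2 byte(s))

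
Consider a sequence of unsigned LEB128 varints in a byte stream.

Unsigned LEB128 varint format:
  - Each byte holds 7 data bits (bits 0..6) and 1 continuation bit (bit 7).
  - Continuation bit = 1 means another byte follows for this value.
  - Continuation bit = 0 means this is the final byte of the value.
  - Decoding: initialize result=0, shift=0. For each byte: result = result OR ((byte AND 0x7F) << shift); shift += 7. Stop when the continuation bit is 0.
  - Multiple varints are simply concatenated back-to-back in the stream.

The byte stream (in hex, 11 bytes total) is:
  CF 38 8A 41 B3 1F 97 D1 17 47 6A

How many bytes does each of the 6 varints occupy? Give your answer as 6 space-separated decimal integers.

Answer: 2 2 2 3 1 1

Derivation:
  byte[0]=0xCF cont=1 payload=0x4F=79: acc |= 79<<0 -> acc=79 shift=7
  byte[1]=0x38 cont=0 payload=0x38=56: acc |= 56<<7 -> acc=7247 shift=14 [end]
Varint 1: bytes[0:2] = CF 38 -> value 7247 (2 byte(s))
  byte[2]=0x8A cont=1 payload=0x0A=10: acc |= 10<<0 -> acc=10 shift=7
  byte[3]=0x41 cont=0 payload=0x41=65: acc |= 65<<7 -> acc=8330 shift=14 [end]
Varint 2: bytes[2:4] = 8A 41 -> value 8330 (2 byte(s))
  byte[4]=0xB3 cont=1 payload=0x33=51: acc |= 51<<0 -> acc=51 shift=7
  byte[5]=0x1F cont=0 payload=0x1F=31: acc |= 31<<7 -> acc=4019 shift=14 [end]
Varint 3: bytes[4:6] = B3 1F -> value 4019 (2 byte(s))
  byte[6]=0x97 cont=1 payload=0x17=23: acc |= 23<<0 -> acc=23 shift=7
  byte[7]=0xD1 cont=1 payload=0x51=81: acc |= 81<<7 -> acc=10391 shift=14
  byte[8]=0x17 cont=0 payload=0x17=23: acc |= 23<<14 -> acc=387223 shift=21 [end]
Varint 4: bytes[6:9] = 97 D1 17 -> value 387223 (3 byte(s))
  byte[9]=0x47 cont=0 payload=0x47=71: acc |= 71<<0 -> acc=71 shift=7 [end]
Varint 5: bytes[9:10] = 47 -> value 71 (1 byte(s))
  byte[10]=0x6A cont=0 payload=0x6A=106: acc |= 106<<0 -> acc=106 shift=7 [end]
Varint 6: bytes[10:11] = 6A -> value 106 (1 byte(s))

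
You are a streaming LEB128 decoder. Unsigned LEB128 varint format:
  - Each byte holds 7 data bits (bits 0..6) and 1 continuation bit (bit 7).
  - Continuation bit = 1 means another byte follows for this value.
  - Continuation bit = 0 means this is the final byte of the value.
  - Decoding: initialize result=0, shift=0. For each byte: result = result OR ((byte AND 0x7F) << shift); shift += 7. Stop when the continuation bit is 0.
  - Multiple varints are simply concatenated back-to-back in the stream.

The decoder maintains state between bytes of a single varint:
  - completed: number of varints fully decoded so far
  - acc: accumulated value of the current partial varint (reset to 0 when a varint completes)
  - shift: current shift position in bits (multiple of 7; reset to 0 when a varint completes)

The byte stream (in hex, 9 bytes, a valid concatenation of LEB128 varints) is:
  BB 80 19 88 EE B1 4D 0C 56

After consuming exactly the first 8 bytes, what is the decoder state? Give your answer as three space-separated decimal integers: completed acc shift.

Answer: 3 0 0

Derivation:
byte[0]=0xBB cont=1 payload=0x3B: acc |= 59<<0 -> completed=0 acc=59 shift=7
byte[1]=0x80 cont=1 payload=0x00: acc |= 0<<7 -> completed=0 acc=59 shift=14
byte[2]=0x19 cont=0 payload=0x19: varint #1 complete (value=409659); reset -> completed=1 acc=0 shift=0
byte[3]=0x88 cont=1 payload=0x08: acc |= 8<<0 -> completed=1 acc=8 shift=7
byte[4]=0xEE cont=1 payload=0x6E: acc |= 110<<7 -> completed=1 acc=14088 shift=14
byte[5]=0xB1 cont=1 payload=0x31: acc |= 49<<14 -> completed=1 acc=816904 shift=21
byte[6]=0x4D cont=0 payload=0x4D: varint #2 complete (value=162297608); reset -> completed=2 acc=0 shift=0
byte[7]=0x0C cont=0 payload=0x0C: varint #3 complete (value=12); reset -> completed=3 acc=0 shift=0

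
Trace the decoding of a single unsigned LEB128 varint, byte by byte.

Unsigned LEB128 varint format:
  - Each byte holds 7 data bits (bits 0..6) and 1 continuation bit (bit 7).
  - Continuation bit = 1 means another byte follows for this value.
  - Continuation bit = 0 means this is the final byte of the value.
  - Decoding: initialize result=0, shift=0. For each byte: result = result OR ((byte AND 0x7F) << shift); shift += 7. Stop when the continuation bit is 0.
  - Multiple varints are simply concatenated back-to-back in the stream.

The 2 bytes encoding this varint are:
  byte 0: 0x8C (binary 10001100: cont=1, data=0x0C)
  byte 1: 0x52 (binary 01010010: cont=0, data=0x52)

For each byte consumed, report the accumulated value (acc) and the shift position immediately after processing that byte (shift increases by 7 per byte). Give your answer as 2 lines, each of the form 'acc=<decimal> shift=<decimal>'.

Answer: acc=12 shift=7
acc=10508 shift=14

Derivation:
byte 0=0x8C: payload=0x0C=12, contrib = 12<<0 = 12; acc -> 12, shift -> 7
byte 1=0x52: payload=0x52=82, contrib = 82<<7 = 10496; acc -> 10508, shift -> 14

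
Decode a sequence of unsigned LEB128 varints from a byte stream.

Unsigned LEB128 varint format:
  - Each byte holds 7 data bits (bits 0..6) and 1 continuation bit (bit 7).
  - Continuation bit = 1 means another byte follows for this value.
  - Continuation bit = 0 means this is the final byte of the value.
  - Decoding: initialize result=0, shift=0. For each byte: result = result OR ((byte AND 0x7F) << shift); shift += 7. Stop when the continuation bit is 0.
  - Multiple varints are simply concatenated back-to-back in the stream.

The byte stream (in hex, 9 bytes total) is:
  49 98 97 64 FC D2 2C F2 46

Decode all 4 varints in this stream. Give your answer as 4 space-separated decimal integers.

  byte[0]=0x49 cont=0 payload=0x49=73: acc |= 73<<0 -> acc=73 shift=7 [end]
Varint 1: bytes[0:1] = 49 -> value 73 (1 byte(s))
  byte[1]=0x98 cont=1 payload=0x18=24: acc |= 24<<0 -> acc=24 shift=7
  byte[2]=0x97 cont=1 payload=0x17=23: acc |= 23<<7 -> acc=2968 shift=14
  byte[3]=0x64 cont=0 payload=0x64=100: acc |= 100<<14 -> acc=1641368 shift=21 [end]
Varint 2: bytes[1:4] = 98 97 64 -> value 1641368 (3 byte(s))
  byte[4]=0xFC cont=1 payload=0x7C=124: acc |= 124<<0 -> acc=124 shift=7
  byte[5]=0xD2 cont=1 payload=0x52=82: acc |= 82<<7 -> acc=10620 shift=14
  byte[6]=0x2C cont=0 payload=0x2C=44: acc |= 44<<14 -> acc=731516 shift=21 [end]
Varint 3: bytes[4:7] = FC D2 2C -> value 731516 (3 byte(s))
  byte[7]=0xF2 cont=1 payload=0x72=114: acc |= 114<<0 -> acc=114 shift=7
  byte[8]=0x46 cont=0 payload=0x46=70: acc |= 70<<7 -> acc=9074 shift=14 [end]
Varint 4: bytes[7:9] = F2 46 -> value 9074 (2 byte(s))

Answer: 73 1641368 731516 9074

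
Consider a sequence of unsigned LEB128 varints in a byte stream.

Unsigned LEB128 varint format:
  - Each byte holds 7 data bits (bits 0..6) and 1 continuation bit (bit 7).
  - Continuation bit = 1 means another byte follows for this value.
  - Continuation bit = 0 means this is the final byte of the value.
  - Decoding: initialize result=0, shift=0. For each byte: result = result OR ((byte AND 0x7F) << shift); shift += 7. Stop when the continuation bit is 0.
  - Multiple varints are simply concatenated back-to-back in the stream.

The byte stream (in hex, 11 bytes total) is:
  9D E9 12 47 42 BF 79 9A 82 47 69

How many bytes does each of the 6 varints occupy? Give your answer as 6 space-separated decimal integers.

  byte[0]=0x9D cont=1 payload=0x1D=29: acc |= 29<<0 -> acc=29 shift=7
  byte[1]=0xE9 cont=1 payload=0x69=105: acc |= 105<<7 -> acc=13469 shift=14
  byte[2]=0x12 cont=0 payload=0x12=18: acc |= 18<<14 -> acc=308381 shift=21 [end]
Varint 1: bytes[0:3] = 9D E9 12 -> value 308381 (3 byte(s))
  byte[3]=0x47 cont=0 payload=0x47=71: acc |= 71<<0 -> acc=71 shift=7 [end]
Varint 2: bytes[3:4] = 47 -> value 71 (1 byte(s))
  byte[4]=0x42 cont=0 payload=0x42=66: acc |= 66<<0 -> acc=66 shift=7 [end]
Varint 3: bytes[4:5] = 42 -> value 66 (1 byte(s))
  byte[5]=0xBF cont=1 payload=0x3F=63: acc |= 63<<0 -> acc=63 shift=7
  byte[6]=0x79 cont=0 payload=0x79=121: acc |= 121<<7 -> acc=15551 shift=14 [end]
Varint 4: bytes[5:7] = BF 79 -> value 15551 (2 byte(s))
  byte[7]=0x9A cont=1 payload=0x1A=26: acc |= 26<<0 -> acc=26 shift=7
  byte[8]=0x82 cont=1 payload=0x02=2: acc |= 2<<7 -> acc=282 shift=14
  byte[9]=0x47 cont=0 payload=0x47=71: acc |= 71<<14 -> acc=1163546 shift=21 [end]
Varint 5: bytes[7:10] = 9A 82 47 -> value 1163546 (3 byte(s))
  byte[10]=0x69 cont=0 payload=0x69=105: acc |= 105<<0 -> acc=105 shift=7 [end]
Varint 6: bytes[10:11] = 69 -> value 105 (1 byte(s))

Answer: 3 1 1 2 3 1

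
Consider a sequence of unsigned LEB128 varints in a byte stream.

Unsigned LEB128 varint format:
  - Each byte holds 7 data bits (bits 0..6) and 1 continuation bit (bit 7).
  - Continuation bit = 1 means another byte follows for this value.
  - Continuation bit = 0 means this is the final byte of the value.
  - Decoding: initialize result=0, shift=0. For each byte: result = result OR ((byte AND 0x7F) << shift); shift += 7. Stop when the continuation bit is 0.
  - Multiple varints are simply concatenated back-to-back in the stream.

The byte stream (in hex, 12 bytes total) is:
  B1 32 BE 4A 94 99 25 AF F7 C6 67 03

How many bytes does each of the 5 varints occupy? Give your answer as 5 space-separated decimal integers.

  byte[0]=0xB1 cont=1 payload=0x31=49: acc |= 49<<0 -> acc=49 shift=7
  byte[1]=0x32 cont=0 payload=0x32=50: acc |= 50<<7 -> acc=6449 shift=14 [end]
Varint 1: bytes[0:2] = B1 32 -> value 6449 (2 byte(s))
  byte[2]=0xBE cont=1 payload=0x3E=62: acc |= 62<<0 -> acc=62 shift=7
  byte[3]=0x4A cont=0 payload=0x4A=74: acc |= 74<<7 -> acc=9534 shift=14 [end]
Varint 2: bytes[2:4] = BE 4A -> value 9534 (2 byte(s))
  byte[4]=0x94 cont=1 payload=0x14=20: acc |= 20<<0 -> acc=20 shift=7
  byte[5]=0x99 cont=1 payload=0x19=25: acc |= 25<<7 -> acc=3220 shift=14
  byte[6]=0x25 cont=0 payload=0x25=37: acc |= 37<<14 -> acc=609428 shift=21 [end]
Varint 3: bytes[4:7] = 94 99 25 -> value 609428 (3 byte(s))
  byte[7]=0xAF cont=1 payload=0x2F=47: acc |= 47<<0 -> acc=47 shift=7
  byte[8]=0xF7 cont=1 payload=0x77=119: acc |= 119<<7 -> acc=15279 shift=14
  byte[9]=0xC6 cont=1 payload=0x46=70: acc |= 70<<14 -> acc=1162159 shift=21
  byte[10]=0x67 cont=0 payload=0x67=103: acc |= 103<<21 -> acc=217168815 shift=28 [end]
Varint 4: bytes[7:11] = AF F7 C6 67 -> value 217168815 (4 byte(s))
  byte[11]=0x03 cont=0 payload=0x03=3: acc |= 3<<0 -> acc=3 shift=7 [end]
Varint 5: bytes[11:12] = 03 -> value 3 (1 byte(s))

Answer: 2 2 3 4 1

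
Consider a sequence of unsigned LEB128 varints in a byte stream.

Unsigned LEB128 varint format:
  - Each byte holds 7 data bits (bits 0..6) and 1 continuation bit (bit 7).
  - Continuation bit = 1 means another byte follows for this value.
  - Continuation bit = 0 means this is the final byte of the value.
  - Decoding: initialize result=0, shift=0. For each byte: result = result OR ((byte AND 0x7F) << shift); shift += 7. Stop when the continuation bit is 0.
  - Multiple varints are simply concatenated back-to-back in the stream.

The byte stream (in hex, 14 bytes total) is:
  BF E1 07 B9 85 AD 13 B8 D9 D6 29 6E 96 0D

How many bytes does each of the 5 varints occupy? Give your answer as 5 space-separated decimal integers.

  byte[0]=0xBF cont=1 payload=0x3F=63: acc |= 63<<0 -> acc=63 shift=7
  byte[1]=0xE1 cont=1 payload=0x61=97: acc |= 97<<7 -> acc=12479 shift=14
  byte[2]=0x07 cont=0 payload=0x07=7: acc |= 7<<14 -> acc=127167 shift=21 [end]
Varint 1: bytes[0:3] = BF E1 07 -> value 127167 (3 byte(s))
  byte[3]=0xB9 cont=1 payload=0x39=57: acc |= 57<<0 -> acc=57 shift=7
  byte[4]=0x85 cont=1 payload=0x05=5: acc |= 5<<7 -> acc=697 shift=14
  byte[5]=0xAD cont=1 payload=0x2D=45: acc |= 45<<14 -> acc=737977 shift=21
  byte[6]=0x13 cont=0 payload=0x13=19: acc |= 19<<21 -> acc=40583865 shift=28 [end]
Varint 2: bytes[3:7] = B9 85 AD 13 -> value 40583865 (4 byte(s))
  byte[7]=0xB8 cont=1 payload=0x38=56: acc |= 56<<0 -> acc=56 shift=7
  byte[8]=0xD9 cont=1 payload=0x59=89: acc |= 89<<7 -> acc=11448 shift=14
  byte[9]=0xD6 cont=1 payload=0x56=86: acc |= 86<<14 -> acc=1420472 shift=21
  byte[10]=0x29 cont=0 payload=0x29=41: acc |= 41<<21 -> acc=87403704 shift=28 [end]
Varint 3: bytes[7:11] = B8 D9 D6 29 -> value 87403704 (4 byte(s))
  byte[11]=0x6E cont=0 payload=0x6E=110: acc |= 110<<0 -> acc=110 shift=7 [end]
Varint 4: bytes[11:12] = 6E -> value 110 (1 byte(s))
  byte[12]=0x96 cont=1 payload=0x16=22: acc |= 22<<0 -> acc=22 shift=7
  byte[13]=0x0D cont=0 payload=0x0D=13: acc |= 13<<7 -> acc=1686 shift=14 [end]
Varint 5: bytes[12:14] = 96 0D -> value 1686 (2 byte(s))

Answer: 3 4 4 1 2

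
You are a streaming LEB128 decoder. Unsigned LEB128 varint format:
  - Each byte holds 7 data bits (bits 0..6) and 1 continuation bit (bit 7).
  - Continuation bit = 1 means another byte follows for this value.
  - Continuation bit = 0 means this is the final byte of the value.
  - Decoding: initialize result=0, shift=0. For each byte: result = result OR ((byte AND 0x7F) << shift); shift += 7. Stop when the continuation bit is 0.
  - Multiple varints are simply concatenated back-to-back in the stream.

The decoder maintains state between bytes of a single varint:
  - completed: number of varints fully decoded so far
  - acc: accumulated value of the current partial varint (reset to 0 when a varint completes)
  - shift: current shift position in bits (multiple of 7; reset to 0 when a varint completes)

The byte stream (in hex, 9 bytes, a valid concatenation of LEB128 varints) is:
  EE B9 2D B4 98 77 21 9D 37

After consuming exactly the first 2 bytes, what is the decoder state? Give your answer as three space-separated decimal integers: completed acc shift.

byte[0]=0xEE cont=1 payload=0x6E: acc |= 110<<0 -> completed=0 acc=110 shift=7
byte[1]=0xB9 cont=1 payload=0x39: acc |= 57<<7 -> completed=0 acc=7406 shift=14

Answer: 0 7406 14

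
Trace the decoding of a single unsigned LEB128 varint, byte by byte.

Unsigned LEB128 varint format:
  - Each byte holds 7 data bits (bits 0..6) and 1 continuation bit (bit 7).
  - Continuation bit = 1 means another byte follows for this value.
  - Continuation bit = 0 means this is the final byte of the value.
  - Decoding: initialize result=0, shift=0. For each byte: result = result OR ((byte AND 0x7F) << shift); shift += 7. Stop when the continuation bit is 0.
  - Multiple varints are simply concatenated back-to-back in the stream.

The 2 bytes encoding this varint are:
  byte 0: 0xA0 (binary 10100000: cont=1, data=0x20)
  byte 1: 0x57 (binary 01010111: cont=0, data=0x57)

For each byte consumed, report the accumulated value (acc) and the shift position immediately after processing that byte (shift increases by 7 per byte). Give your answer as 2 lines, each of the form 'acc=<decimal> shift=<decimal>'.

Answer: acc=32 shift=7
acc=11168 shift=14

Derivation:
byte 0=0xA0: payload=0x20=32, contrib = 32<<0 = 32; acc -> 32, shift -> 7
byte 1=0x57: payload=0x57=87, contrib = 87<<7 = 11136; acc -> 11168, shift -> 14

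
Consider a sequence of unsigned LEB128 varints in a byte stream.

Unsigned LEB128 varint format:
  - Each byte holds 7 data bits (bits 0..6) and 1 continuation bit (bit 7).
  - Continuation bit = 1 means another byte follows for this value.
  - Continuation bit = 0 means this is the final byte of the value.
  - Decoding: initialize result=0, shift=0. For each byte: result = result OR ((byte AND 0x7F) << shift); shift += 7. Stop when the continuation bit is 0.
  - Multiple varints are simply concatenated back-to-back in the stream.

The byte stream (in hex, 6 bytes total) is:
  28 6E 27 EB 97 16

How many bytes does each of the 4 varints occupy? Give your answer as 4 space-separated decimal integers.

  byte[0]=0x28 cont=0 payload=0x28=40: acc |= 40<<0 -> acc=40 shift=7 [end]
Varint 1: bytes[0:1] = 28 -> value 40 (1 byte(s))
  byte[1]=0x6E cont=0 payload=0x6E=110: acc |= 110<<0 -> acc=110 shift=7 [end]
Varint 2: bytes[1:2] = 6E -> value 110 (1 byte(s))
  byte[2]=0x27 cont=0 payload=0x27=39: acc |= 39<<0 -> acc=39 shift=7 [end]
Varint 3: bytes[2:3] = 27 -> value 39 (1 byte(s))
  byte[3]=0xEB cont=1 payload=0x6B=107: acc |= 107<<0 -> acc=107 shift=7
  byte[4]=0x97 cont=1 payload=0x17=23: acc |= 23<<7 -> acc=3051 shift=14
  byte[5]=0x16 cont=0 payload=0x16=22: acc |= 22<<14 -> acc=363499 shift=21 [end]
Varint 4: bytes[3:6] = EB 97 16 -> value 363499 (3 byte(s))

Answer: 1 1 1 3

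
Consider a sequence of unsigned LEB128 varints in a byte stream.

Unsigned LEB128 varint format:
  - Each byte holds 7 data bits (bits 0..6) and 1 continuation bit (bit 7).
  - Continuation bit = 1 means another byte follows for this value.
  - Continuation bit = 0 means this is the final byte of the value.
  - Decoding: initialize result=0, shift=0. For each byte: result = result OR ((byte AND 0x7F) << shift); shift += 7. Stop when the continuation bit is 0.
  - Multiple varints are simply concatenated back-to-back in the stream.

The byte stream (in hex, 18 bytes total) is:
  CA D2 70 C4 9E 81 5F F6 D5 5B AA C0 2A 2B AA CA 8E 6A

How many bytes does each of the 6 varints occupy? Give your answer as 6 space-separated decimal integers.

Answer: 3 4 3 3 1 4

Derivation:
  byte[0]=0xCA cont=1 payload=0x4A=74: acc |= 74<<0 -> acc=74 shift=7
  byte[1]=0xD2 cont=1 payload=0x52=82: acc |= 82<<7 -> acc=10570 shift=14
  byte[2]=0x70 cont=0 payload=0x70=112: acc |= 112<<14 -> acc=1845578 shift=21 [end]
Varint 1: bytes[0:3] = CA D2 70 -> value 1845578 (3 byte(s))
  byte[3]=0xC4 cont=1 payload=0x44=68: acc |= 68<<0 -> acc=68 shift=7
  byte[4]=0x9E cont=1 payload=0x1E=30: acc |= 30<<7 -> acc=3908 shift=14
  byte[5]=0x81 cont=1 payload=0x01=1: acc |= 1<<14 -> acc=20292 shift=21
  byte[6]=0x5F cont=0 payload=0x5F=95: acc |= 95<<21 -> acc=199249732 shift=28 [end]
Varint 2: bytes[3:7] = C4 9E 81 5F -> value 199249732 (4 byte(s))
  byte[7]=0xF6 cont=1 payload=0x76=118: acc |= 118<<0 -> acc=118 shift=7
  byte[8]=0xD5 cont=1 payload=0x55=85: acc |= 85<<7 -> acc=10998 shift=14
  byte[9]=0x5B cont=0 payload=0x5B=91: acc |= 91<<14 -> acc=1501942 shift=21 [end]
Varint 3: bytes[7:10] = F6 D5 5B -> value 1501942 (3 byte(s))
  byte[10]=0xAA cont=1 payload=0x2A=42: acc |= 42<<0 -> acc=42 shift=7
  byte[11]=0xC0 cont=1 payload=0x40=64: acc |= 64<<7 -> acc=8234 shift=14
  byte[12]=0x2A cont=0 payload=0x2A=42: acc |= 42<<14 -> acc=696362 shift=21 [end]
Varint 4: bytes[10:13] = AA C0 2A -> value 696362 (3 byte(s))
  byte[13]=0x2B cont=0 payload=0x2B=43: acc |= 43<<0 -> acc=43 shift=7 [end]
Varint 5: bytes[13:14] = 2B -> value 43 (1 byte(s))
  byte[14]=0xAA cont=1 payload=0x2A=42: acc |= 42<<0 -> acc=42 shift=7
  byte[15]=0xCA cont=1 payload=0x4A=74: acc |= 74<<7 -> acc=9514 shift=14
  byte[16]=0x8E cont=1 payload=0x0E=14: acc |= 14<<14 -> acc=238890 shift=21
  byte[17]=0x6A cont=0 payload=0x6A=106: acc |= 106<<21 -> acc=222537002 shift=28 [end]
Varint 6: bytes[14:18] = AA CA 8E 6A -> value 222537002 (4 byte(s))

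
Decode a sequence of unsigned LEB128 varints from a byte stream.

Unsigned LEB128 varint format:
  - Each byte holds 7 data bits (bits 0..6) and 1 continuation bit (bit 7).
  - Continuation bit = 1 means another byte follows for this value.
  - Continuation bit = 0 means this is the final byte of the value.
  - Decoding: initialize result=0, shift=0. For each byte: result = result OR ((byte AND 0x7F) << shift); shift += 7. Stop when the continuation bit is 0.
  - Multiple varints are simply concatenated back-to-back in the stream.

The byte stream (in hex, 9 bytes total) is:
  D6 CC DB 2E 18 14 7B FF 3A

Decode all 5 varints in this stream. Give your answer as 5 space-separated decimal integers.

  byte[0]=0xD6 cont=1 payload=0x56=86: acc |= 86<<0 -> acc=86 shift=7
  byte[1]=0xCC cont=1 payload=0x4C=76: acc |= 76<<7 -> acc=9814 shift=14
  byte[2]=0xDB cont=1 payload=0x5B=91: acc |= 91<<14 -> acc=1500758 shift=21
  byte[3]=0x2E cont=0 payload=0x2E=46: acc |= 46<<21 -> acc=97969750 shift=28 [end]
Varint 1: bytes[0:4] = D6 CC DB 2E -> value 97969750 (4 byte(s))
  byte[4]=0x18 cont=0 payload=0x18=24: acc |= 24<<0 -> acc=24 shift=7 [end]
Varint 2: bytes[4:5] = 18 -> value 24 (1 byte(s))
  byte[5]=0x14 cont=0 payload=0x14=20: acc |= 20<<0 -> acc=20 shift=7 [end]
Varint 3: bytes[5:6] = 14 -> value 20 (1 byte(s))
  byte[6]=0x7B cont=0 payload=0x7B=123: acc |= 123<<0 -> acc=123 shift=7 [end]
Varint 4: bytes[6:7] = 7B -> value 123 (1 byte(s))
  byte[7]=0xFF cont=1 payload=0x7F=127: acc |= 127<<0 -> acc=127 shift=7
  byte[8]=0x3A cont=0 payload=0x3A=58: acc |= 58<<7 -> acc=7551 shift=14 [end]
Varint 5: bytes[7:9] = FF 3A -> value 7551 (2 byte(s))

Answer: 97969750 24 20 123 7551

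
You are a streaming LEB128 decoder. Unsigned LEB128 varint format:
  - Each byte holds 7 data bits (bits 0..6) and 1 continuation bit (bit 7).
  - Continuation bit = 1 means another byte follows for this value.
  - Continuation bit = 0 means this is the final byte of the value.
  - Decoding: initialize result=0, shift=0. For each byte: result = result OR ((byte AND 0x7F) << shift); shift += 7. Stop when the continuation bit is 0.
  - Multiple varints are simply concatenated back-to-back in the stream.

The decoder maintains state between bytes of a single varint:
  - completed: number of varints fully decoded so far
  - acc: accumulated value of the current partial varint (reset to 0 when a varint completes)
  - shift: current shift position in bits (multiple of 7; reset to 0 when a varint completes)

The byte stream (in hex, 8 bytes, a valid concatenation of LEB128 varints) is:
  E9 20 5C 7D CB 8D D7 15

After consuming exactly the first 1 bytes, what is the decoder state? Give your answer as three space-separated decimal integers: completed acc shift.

byte[0]=0xE9 cont=1 payload=0x69: acc |= 105<<0 -> completed=0 acc=105 shift=7

Answer: 0 105 7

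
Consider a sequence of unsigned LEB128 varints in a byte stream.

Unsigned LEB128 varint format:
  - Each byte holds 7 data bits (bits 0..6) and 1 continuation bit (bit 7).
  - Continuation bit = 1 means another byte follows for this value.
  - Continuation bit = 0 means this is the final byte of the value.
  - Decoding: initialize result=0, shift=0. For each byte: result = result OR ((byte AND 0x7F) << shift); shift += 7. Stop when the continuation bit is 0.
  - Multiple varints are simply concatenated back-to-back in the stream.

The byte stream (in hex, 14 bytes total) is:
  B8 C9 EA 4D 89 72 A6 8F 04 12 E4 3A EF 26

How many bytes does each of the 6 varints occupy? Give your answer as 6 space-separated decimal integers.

Answer: 4 2 3 1 2 2

Derivation:
  byte[0]=0xB8 cont=1 payload=0x38=56: acc |= 56<<0 -> acc=56 shift=7
  byte[1]=0xC9 cont=1 payload=0x49=73: acc |= 73<<7 -> acc=9400 shift=14
  byte[2]=0xEA cont=1 payload=0x6A=106: acc |= 106<<14 -> acc=1746104 shift=21
  byte[3]=0x4D cont=0 payload=0x4D=77: acc |= 77<<21 -> acc=163226808 shift=28 [end]
Varint 1: bytes[0:4] = B8 C9 EA 4D -> value 163226808 (4 byte(s))
  byte[4]=0x89 cont=1 payload=0x09=9: acc |= 9<<0 -> acc=9 shift=7
  byte[5]=0x72 cont=0 payload=0x72=114: acc |= 114<<7 -> acc=14601 shift=14 [end]
Varint 2: bytes[4:6] = 89 72 -> value 14601 (2 byte(s))
  byte[6]=0xA6 cont=1 payload=0x26=38: acc |= 38<<0 -> acc=38 shift=7
  byte[7]=0x8F cont=1 payload=0x0F=15: acc |= 15<<7 -> acc=1958 shift=14
  byte[8]=0x04 cont=0 payload=0x04=4: acc |= 4<<14 -> acc=67494 shift=21 [end]
Varint 3: bytes[6:9] = A6 8F 04 -> value 67494 (3 byte(s))
  byte[9]=0x12 cont=0 payload=0x12=18: acc |= 18<<0 -> acc=18 shift=7 [end]
Varint 4: bytes[9:10] = 12 -> value 18 (1 byte(s))
  byte[10]=0xE4 cont=1 payload=0x64=100: acc |= 100<<0 -> acc=100 shift=7
  byte[11]=0x3A cont=0 payload=0x3A=58: acc |= 58<<7 -> acc=7524 shift=14 [end]
Varint 5: bytes[10:12] = E4 3A -> value 7524 (2 byte(s))
  byte[12]=0xEF cont=1 payload=0x6F=111: acc |= 111<<0 -> acc=111 shift=7
  byte[13]=0x26 cont=0 payload=0x26=38: acc |= 38<<7 -> acc=4975 shift=14 [end]
Varint 6: bytes[12:14] = EF 26 -> value 4975 (2 byte(s))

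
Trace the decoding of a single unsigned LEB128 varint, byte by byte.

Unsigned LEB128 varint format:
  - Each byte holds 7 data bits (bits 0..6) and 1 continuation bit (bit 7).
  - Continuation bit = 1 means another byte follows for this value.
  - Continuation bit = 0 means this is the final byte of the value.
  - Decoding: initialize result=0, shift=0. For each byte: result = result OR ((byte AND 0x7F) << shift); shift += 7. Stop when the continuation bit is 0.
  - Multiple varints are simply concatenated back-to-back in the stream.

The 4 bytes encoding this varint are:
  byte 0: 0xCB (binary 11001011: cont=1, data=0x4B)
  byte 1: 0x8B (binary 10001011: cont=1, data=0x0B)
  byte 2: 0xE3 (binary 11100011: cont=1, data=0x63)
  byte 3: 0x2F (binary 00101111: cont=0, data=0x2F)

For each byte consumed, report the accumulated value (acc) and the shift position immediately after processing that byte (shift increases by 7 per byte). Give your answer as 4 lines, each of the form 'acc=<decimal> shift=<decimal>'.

byte 0=0xCB: payload=0x4B=75, contrib = 75<<0 = 75; acc -> 75, shift -> 7
byte 1=0x8B: payload=0x0B=11, contrib = 11<<7 = 1408; acc -> 1483, shift -> 14
byte 2=0xE3: payload=0x63=99, contrib = 99<<14 = 1622016; acc -> 1623499, shift -> 21
byte 3=0x2F: payload=0x2F=47, contrib = 47<<21 = 98566144; acc -> 100189643, shift -> 28

Answer: acc=75 shift=7
acc=1483 shift=14
acc=1623499 shift=21
acc=100189643 shift=28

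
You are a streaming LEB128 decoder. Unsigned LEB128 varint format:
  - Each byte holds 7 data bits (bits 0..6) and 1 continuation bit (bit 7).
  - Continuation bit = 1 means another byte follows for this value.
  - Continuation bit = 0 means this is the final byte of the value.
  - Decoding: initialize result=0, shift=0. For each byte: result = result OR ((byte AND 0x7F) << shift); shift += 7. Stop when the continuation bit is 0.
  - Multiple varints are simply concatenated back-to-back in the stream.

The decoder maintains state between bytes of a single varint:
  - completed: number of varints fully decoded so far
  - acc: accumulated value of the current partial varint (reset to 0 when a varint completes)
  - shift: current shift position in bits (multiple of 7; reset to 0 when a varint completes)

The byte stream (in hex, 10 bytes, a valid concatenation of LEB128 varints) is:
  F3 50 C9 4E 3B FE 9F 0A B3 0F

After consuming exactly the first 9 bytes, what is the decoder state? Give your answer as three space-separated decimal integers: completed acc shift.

Answer: 4 51 7

Derivation:
byte[0]=0xF3 cont=1 payload=0x73: acc |= 115<<0 -> completed=0 acc=115 shift=7
byte[1]=0x50 cont=0 payload=0x50: varint #1 complete (value=10355); reset -> completed=1 acc=0 shift=0
byte[2]=0xC9 cont=1 payload=0x49: acc |= 73<<0 -> completed=1 acc=73 shift=7
byte[3]=0x4E cont=0 payload=0x4E: varint #2 complete (value=10057); reset -> completed=2 acc=0 shift=0
byte[4]=0x3B cont=0 payload=0x3B: varint #3 complete (value=59); reset -> completed=3 acc=0 shift=0
byte[5]=0xFE cont=1 payload=0x7E: acc |= 126<<0 -> completed=3 acc=126 shift=7
byte[6]=0x9F cont=1 payload=0x1F: acc |= 31<<7 -> completed=3 acc=4094 shift=14
byte[7]=0x0A cont=0 payload=0x0A: varint #4 complete (value=167934); reset -> completed=4 acc=0 shift=0
byte[8]=0xB3 cont=1 payload=0x33: acc |= 51<<0 -> completed=4 acc=51 shift=7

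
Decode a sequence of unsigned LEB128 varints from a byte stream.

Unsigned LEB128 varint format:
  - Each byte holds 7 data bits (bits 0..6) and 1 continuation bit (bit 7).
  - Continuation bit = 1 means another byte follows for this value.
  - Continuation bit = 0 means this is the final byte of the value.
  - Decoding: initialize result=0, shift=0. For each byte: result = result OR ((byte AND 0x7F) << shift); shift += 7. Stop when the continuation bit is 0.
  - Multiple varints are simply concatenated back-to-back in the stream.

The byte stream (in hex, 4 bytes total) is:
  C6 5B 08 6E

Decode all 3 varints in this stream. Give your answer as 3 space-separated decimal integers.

Answer: 11718 8 110

Derivation:
  byte[0]=0xC6 cont=1 payload=0x46=70: acc |= 70<<0 -> acc=70 shift=7
  byte[1]=0x5B cont=0 payload=0x5B=91: acc |= 91<<7 -> acc=11718 shift=14 [end]
Varint 1: bytes[0:2] = C6 5B -> value 11718 (2 byte(s))
  byte[2]=0x08 cont=0 payload=0x08=8: acc |= 8<<0 -> acc=8 shift=7 [end]
Varint 2: bytes[2:3] = 08 -> value 8 (1 byte(s))
  byte[3]=0x6E cont=0 payload=0x6E=110: acc |= 110<<0 -> acc=110 shift=7 [end]
Varint 3: bytes[3:4] = 6E -> value 110 (1 byte(s))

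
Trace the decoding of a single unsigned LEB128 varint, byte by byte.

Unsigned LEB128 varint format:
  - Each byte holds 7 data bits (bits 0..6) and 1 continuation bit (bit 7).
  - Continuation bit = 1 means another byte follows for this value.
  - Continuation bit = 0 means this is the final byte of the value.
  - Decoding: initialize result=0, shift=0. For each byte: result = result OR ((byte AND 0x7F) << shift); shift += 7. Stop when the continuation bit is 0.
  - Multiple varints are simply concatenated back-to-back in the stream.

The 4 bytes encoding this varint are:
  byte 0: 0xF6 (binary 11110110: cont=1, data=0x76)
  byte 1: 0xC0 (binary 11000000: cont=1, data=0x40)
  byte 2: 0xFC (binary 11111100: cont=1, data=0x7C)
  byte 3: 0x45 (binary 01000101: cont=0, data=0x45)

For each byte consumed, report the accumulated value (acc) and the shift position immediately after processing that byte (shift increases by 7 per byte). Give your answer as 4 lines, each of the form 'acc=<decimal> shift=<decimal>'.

byte 0=0xF6: payload=0x76=118, contrib = 118<<0 = 118; acc -> 118, shift -> 7
byte 1=0xC0: payload=0x40=64, contrib = 64<<7 = 8192; acc -> 8310, shift -> 14
byte 2=0xFC: payload=0x7C=124, contrib = 124<<14 = 2031616; acc -> 2039926, shift -> 21
byte 3=0x45: payload=0x45=69, contrib = 69<<21 = 144703488; acc -> 146743414, shift -> 28

Answer: acc=118 shift=7
acc=8310 shift=14
acc=2039926 shift=21
acc=146743414 shift=28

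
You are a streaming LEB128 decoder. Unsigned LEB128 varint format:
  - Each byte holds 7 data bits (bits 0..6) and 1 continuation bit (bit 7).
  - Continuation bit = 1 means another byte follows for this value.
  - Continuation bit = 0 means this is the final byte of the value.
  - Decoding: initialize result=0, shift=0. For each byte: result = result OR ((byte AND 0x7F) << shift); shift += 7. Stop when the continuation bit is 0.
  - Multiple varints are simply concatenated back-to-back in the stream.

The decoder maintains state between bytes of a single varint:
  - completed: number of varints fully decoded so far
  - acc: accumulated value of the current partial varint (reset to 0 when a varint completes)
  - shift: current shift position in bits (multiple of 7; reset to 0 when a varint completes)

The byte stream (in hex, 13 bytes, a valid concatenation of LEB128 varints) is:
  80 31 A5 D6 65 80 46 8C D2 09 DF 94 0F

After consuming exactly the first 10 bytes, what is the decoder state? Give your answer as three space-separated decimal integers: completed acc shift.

Answer: 4 0 0

Derivation:
byte[0]=0x80 cont=1 payload=0x00: acc |= 0<<0 -> completed=0 acc=0 shift=7
byte[1]=0x31 cont=0 payload=0x31: varint #1 complete (value=6272); reset -> completed=1 acc=0 shift=0
byte[2]=0xA5 cont=1 payload=0x25: acc |= 37<<0 -> completed=1 acc=37 shift=7
byte[3]=0xD6 cont=1 payload=0x56: acc |= 86<<7 -> completed=1 acc=11045 shift=14
byte[4]=0x65 cont=0 payload=0x65: varint #2 complete (value=1665829); reset -> completed=2 acc=0 shift=0
byte[5]=0x80 cont=1 payload=0x00: acc |= 0<<0 -> completed=2 acc=0 shift=7
byte[6]=0x46 cont=0 payload=0x46: varint #3 complete (value=8960); reset -> completed=3 acc=0 shift=0
byte[7]=0x8C cont=1 payload=0x0C: acc |= 12<<0 -> completed=3 acc=12 shift=7
byte[8]=0xD2 cont=1 payload=0x52: acc |= 82<<7 -> completed=3 acc=10508 shift=14
byte[9]=0x09 cont=0 payload=0x09: varint #4 complete (value=157964); reset -> completed=4 acc=0 shift=0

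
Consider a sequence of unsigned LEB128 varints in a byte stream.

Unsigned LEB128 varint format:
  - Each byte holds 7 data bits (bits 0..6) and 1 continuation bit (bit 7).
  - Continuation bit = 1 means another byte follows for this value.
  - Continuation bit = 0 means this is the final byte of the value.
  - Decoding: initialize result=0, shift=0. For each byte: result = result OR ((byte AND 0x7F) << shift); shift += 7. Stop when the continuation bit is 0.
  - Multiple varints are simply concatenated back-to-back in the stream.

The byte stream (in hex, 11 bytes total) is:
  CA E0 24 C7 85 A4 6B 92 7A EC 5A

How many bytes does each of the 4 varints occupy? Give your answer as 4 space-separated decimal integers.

Answer: 3 4 2 2

Derivation:
  byte[0]=0xCA cont=1 payload=0x4A=74: acc |= 74<<0 -> acc=74 shift=7
  byte[1]=0xE0 cont=1 payload=0x60=96: acc |= 96<<7 -> acc=12362 shift=14
  byte[2]=0x24 cont=0 payload=0x24=36: acc |= 36<<14 -> acc=602186 shift=21 [end]
Varint 1: bytes[0:3] = CA E0 24 -> value 602186 (3 byte(s))
  byte[3]=0xC7 cont=1 payload=0x47=71: acc |= 71<<0 -> acc=71 shift=7
  byte[4]=0x85 cont=1 payload=0x05=5: acc |= 5<<7 -> acc=711 shift=14
  byte[5]=0xA4 cont=1 payload=0x24=36: acc |= 36<<14 -> acc=590535 shift=21
  byte[6]=0x6B cont=0 payload=0x6B=107: acc |= 107<<21 -> acc=224985799 shift=28 [end]
Varint 2: bytes[3:7] = C7 85 A4 6B -> value 224985799 (4 byte(s))
  byte[7]=0x92 cont=1 payload=0x12=18: acc |= 18<<0 -> acc=18 shift=7
  byte[8]=0x7A cont=0 payload=0x7A=122: acc |= 122<<7 -> acc=15634 shift=14 [end]
Varint 3: bytes[7:9] = 92 7A -> value 15634 (2 byte(s))
  byte[9]=0xEC cont=1 payload=0x6C=108: acc |= 108<<0 -> acc=108 shift=7
  byte[10]=0x5A cont=0 payload=0x5A=90: acc |= 90<<7 -> acc=11628 shift=14 [end]
Varint 4: bytes[9:11] = EC 5A -> value 11628 (2 byte(s))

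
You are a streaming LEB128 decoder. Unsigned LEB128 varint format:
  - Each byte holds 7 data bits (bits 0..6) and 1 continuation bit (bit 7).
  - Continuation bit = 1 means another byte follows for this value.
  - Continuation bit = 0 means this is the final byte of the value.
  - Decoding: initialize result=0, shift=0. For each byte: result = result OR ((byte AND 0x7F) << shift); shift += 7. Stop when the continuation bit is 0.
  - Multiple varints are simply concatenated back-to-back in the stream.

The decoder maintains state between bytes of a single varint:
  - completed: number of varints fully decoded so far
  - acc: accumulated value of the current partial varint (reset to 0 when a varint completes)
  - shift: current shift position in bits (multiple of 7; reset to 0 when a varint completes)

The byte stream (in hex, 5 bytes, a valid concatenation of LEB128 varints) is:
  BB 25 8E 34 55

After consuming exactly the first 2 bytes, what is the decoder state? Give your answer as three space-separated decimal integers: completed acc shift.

byte[0]=0xBB cont=1 payload=0x3B: acc |= 59<<0 -> completed=0 acc=59 shift=7
byte[1]=0x25 cont=0 payload=0x25: varint #1 complete (value=4795); reset -> completed=1 acc=0 shift=0

Answer: 1 0 0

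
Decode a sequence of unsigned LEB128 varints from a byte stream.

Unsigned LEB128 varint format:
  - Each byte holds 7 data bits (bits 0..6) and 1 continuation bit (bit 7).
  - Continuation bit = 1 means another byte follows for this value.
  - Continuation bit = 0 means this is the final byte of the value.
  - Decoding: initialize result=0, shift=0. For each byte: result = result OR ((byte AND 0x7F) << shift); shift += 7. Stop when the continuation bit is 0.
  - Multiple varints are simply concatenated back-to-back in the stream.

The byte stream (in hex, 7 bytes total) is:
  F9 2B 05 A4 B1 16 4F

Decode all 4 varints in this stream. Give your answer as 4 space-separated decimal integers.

Answer: 5625 5 366756 79

Derivation:
  byte[0]=0xF9 cont=1 payload=0x79=121: acc |= 121<<0 -> acc=121 shift=7
  byte[1]=0x2B cont=0 payload=0x2B=43: acc |= 43<<7 -> acc=5625 shift=14 [end]
Varint 1: bytes[0:2] = F9 2B -> value 5625 (2 byte(s))
  byte[2]=0x05 cont=0 payload=0x05=5: acc |= 5<<0 -> acc=5 shift=7 [end]
Varint 2: bytes[2:3] = 05 -> value 5 (1 byte(s))
  byte[3]=0xA4 cont=1 payload=0x24=36: acc |= 36<<0 -> acc=36 shift=7
  byte[4]=0xB1 cont=1 payload=0x31=49: acc |= 49<<7 -> acc=6308 shift=14
  byte[5]=0x16 cont=0 payload=0x16=22: acc |= 22<<14 -> acc=366756 shift=21 [end]
Varint 3: bytes[3:6] = A4 B1 16 -> value 366756 (3 byte(s))
  byte[6]=0x4F cont=0 payload=0x4F=79: acc |= 79<<0 -> acc=79 shift=7 [end]
Varint 4: bytes[6:7] = 4F -> value 79 (1 byte(s))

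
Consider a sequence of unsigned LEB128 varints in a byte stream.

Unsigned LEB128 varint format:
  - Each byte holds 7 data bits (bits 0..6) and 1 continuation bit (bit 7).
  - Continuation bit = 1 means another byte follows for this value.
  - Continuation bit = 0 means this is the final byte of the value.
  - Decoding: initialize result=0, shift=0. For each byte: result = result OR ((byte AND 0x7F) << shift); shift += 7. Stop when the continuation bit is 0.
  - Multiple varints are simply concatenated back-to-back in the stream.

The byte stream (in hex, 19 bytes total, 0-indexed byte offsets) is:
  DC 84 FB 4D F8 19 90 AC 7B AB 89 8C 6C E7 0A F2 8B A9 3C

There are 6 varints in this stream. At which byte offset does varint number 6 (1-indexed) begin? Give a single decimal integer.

Answer: 15

Derivation:
  byte[0]=0xDC cont=1 payload=0x5C=92: acc |= 92<<0 -> acc=92 shift=7
  byte[1]=0x84 cont=1 payload=0x04=4: acc |= 4<<7 -> acc=604 shift=14
  byte[2]=0xFB cont=1 payload=0x7B=123: acc |= 123<<14 -> acc=2015836 shift=21
  byte[3]=0x4D cont=0 payload=0x4D=77: acc |= 77<<21 -> acc=163496540 shift=28 [end]
Varint 1: bytes[0:4] = DC 84 FB 4D -> value 163496540 (4 byte(s))
  byte[4]=0xF8 cont=1 payload=0x78=120: acc |= 120<<0 -> acc=120 shift=7
  byte[5]=0x19 cont=0 payload=0x19=25: acc |= 25<<7 -> acc=3320 shift=14 [end]
Varint 2: bytes[4:6] = F8 19 -> value 3320 (2 byte(s))
  byte[6]=0x90 cont=1 payload=0x10=16: acc |= 16<<0 -> acc=16 shift=7
  byte[7]=0xAC cont=1 payload=0x2C=44: acc |= 44<<7 -> acc=5648 shift=14
  byte[8]=0x7B cont=0 payload=0x7B=123: acc |= 123<<14 -> acc=2020880 shift=21 [end]
Varint 3: bytes[6:9] = 90 AC 7B -> value 2020880 (3 byte(s))
  byte[9]=0xAB cont=1 payload=0x2B=43: acc |= 43<<0 -> acc=43 shift=7
  byte[10]=0x89 cont=1 payload=0x09=9: acc |= 9<<7 -> acc=1195 shift=14
  byte[11]=0x8C cont=1 payload=0x0C=12: acc |= 12<<14 -> acc=197803 shift=21
  byte[12]=0x6C cont=0 payload=0x6C=108: acc |= 108<<21 -> acc=226690219 shift=28 [end]
Varint 4: bytes[9:13] = AB 89 8C 6C -> value 226690219 (4 byte(s))
  byte[13]=0xE7 cont=1 payload=0x67=103: acc |= 103<<0 -> acc=103 shift=7
  byte[14]=0x0A cont=0 payload=0x0A=10: acc |= 10<<7 -> acc=1383 shift=14 [end]
Varint 5: bytes[13:15] = E7 0A -> value 1383 (2 byte(s))
  byte[15]=0xF2 cont=1 payload=0x72=114: acc |= 114<<0 -> acc=114 shift=7
  byte[16]=0x8B cont=1 payload=0x0B=11: acc |= 11<<7 -> acc=1522 shift=14
  byte[17]=0xA9 cont=1 payload=0x29=41: acc |= 41<<14 -> acc=673266 shift=21
  byte[18]=0x3C cont=0 payload=0x3C=60: acc |= 60<<21 -> acc=126502386 shift=28 [end]
Varint 6: bytes[15:19] = F2 8B A9 3C -> value 126502386 (4 byte(s))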